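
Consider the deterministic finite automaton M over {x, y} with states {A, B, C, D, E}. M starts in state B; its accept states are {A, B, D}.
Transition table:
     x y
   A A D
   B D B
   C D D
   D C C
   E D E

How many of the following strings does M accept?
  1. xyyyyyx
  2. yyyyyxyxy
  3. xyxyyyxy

xyyyyyx: accepted
yyyyyxyxy: rejected
xyxyyyxy: rejected

1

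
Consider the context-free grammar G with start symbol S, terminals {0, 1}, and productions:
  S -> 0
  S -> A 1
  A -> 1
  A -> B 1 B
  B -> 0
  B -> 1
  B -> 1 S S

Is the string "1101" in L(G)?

S ⇒ A1 ⇒ B1B1 ⇒ 11B1 ⇒ 1101

yes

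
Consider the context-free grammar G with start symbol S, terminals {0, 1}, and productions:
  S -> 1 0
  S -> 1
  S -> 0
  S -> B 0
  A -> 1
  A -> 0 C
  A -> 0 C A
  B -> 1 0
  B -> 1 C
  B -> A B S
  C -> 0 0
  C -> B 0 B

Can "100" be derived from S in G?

yes

S ⇒ B0 ⇒ 100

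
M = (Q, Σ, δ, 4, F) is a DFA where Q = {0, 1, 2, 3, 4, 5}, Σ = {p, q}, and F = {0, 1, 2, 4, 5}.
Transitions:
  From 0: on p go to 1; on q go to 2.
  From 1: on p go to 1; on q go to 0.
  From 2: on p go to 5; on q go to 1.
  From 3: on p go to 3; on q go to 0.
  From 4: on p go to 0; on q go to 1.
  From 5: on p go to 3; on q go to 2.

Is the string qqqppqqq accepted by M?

accepted

4 --q--> 1
1 --q--> 0
0 --q--> 2
2 --p--> 5
5 --p--> 3
3 --q--> 0
0 --q--> 2
2 --q--> 1
End in state 1, which is an accepting state.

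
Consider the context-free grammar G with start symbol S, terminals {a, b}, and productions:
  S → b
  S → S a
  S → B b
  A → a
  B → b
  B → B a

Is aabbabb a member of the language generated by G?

no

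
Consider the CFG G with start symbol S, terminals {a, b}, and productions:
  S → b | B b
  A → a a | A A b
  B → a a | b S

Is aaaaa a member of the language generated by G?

no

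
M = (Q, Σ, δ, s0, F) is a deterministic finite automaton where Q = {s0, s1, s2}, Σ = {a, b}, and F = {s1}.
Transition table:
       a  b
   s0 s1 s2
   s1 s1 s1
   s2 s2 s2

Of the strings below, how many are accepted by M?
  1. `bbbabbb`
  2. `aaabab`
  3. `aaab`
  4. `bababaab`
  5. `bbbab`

2

`bbbabbb`: rejected
`aaabab`: accepted
`aaab`: accepted
`bababaab`: rejected
`bbbab`: rejected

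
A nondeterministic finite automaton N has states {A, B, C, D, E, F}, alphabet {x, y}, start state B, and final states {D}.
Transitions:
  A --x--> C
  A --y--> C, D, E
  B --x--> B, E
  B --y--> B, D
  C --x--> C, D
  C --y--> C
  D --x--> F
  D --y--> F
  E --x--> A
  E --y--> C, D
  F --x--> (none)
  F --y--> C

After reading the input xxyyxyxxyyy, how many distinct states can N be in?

4

Start: {B}
read x: {B, E}
read x: {A, B, E}
read y: {B, C, D, E}
read y: {B, C, D, F}
read x: {B, C, D, E, F}
read y: {B, C, D, F}
read x: {B, C, D, E, F}
read x: {A, B, C, D, E, F}
read y: {B, C, D, E, F}
read y: {B, C, D, F}
read y: {B, C, D, F}
Final reachable set {B, C, D, F} has 4 states.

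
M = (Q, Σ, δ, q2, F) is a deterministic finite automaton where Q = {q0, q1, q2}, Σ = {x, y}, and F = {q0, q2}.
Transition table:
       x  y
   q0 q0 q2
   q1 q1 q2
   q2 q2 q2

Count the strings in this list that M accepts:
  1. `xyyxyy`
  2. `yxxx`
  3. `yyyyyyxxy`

`xyyxyy`: accepted
`yxxx`: accepted
`yyyyyyxxy`: accepted

3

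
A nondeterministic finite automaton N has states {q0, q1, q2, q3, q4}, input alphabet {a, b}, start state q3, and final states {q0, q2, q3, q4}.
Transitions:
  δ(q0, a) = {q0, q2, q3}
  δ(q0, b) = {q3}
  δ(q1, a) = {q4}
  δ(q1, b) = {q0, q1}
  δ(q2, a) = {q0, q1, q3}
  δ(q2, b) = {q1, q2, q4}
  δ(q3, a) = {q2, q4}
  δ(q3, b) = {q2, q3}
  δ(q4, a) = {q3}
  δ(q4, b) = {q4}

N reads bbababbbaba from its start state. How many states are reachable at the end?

5

Start: {q3}
read b: {q2, q3}
read b: {q1, q2, q3, q4}
read a: {q0, q1, q2, q3, q4}
read b: {q0, q1, q2, q3, q4}
read a: {q0, q1, q2, q3, q4}
read b: {q0, q1, q2, q3, q4}
read b: {q0, q1, q2, q3, q4}
read b: {q0, q1, q2, q3, q4}
read a: {q0, q1, q2, q3, q4}
read b: {q0, q1, q2, q3, q4}
read a: {q0, q1, q2, q3, q4}
Final reachable set {q0, q1, q2, q3, q4} has 5 states.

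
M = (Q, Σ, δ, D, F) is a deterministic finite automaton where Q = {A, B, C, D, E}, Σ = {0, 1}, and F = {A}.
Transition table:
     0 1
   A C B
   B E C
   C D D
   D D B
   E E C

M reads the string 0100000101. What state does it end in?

D --0--> D
D --1--> B
B --0--> E
E --0--> E
E --0--> E
E --0--> E
E --0--> E
E --1--> C
C --0--> D
D --1--> B

B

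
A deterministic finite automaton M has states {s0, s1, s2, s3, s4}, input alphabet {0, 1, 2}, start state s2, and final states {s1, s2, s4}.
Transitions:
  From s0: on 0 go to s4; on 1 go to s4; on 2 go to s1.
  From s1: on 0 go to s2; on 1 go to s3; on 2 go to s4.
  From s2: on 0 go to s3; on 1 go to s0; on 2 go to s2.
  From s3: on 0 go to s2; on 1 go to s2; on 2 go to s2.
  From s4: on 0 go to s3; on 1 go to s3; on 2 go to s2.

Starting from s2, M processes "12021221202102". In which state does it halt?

s2 --1--> s0
s0 --2--> s1
s1 --0--> s2
s2 --2--> s2
s2 --1--> s0
s0 --2--> s1
s1 --2--> s4
s4 --1--> s3
s3 --2--> s2
s2 --0--> s3
s3 --2--> s2
s2 --1--> s0
s0 --0--> s4
s4 --2--> s2

s2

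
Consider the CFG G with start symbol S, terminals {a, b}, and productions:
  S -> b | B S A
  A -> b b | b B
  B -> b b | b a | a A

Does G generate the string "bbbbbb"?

S ⇒ BSA ⇒ bbSA ⇒ bbbA ⇒ bbbbB ⇒ bbbbbb

yes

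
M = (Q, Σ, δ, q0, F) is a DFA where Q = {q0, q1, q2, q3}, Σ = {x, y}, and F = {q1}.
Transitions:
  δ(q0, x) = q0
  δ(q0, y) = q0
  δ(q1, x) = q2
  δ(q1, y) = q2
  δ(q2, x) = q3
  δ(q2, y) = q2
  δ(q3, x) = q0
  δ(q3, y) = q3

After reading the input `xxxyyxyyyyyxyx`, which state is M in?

q0 --x--> q0
q0 --x--> q0
q0 --x--> q0
q0 --y--> q0
q0 --y--> q0
q0 --x--> q0
q0 --y--> q0
q0 --y--> q0
q0 --y--> q0
q0 --y--> q0
q0 --y--> q0
q0 --x--> q0
q0 --y--> q0
q0 --x--> q0

q0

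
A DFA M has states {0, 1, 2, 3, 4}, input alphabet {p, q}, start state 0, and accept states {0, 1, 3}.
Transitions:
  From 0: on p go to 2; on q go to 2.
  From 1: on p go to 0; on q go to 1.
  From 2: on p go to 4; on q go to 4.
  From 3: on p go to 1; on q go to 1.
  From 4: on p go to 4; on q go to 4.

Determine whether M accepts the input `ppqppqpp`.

rejected

0 --p--> 2
2 --p--> 4
4 --q--> 4
4 --p--> 4
4 --p--> 4
4 --q--> 4
4 --p--> 4
4 --p--> 4
End in state 4, which is not an accepting state.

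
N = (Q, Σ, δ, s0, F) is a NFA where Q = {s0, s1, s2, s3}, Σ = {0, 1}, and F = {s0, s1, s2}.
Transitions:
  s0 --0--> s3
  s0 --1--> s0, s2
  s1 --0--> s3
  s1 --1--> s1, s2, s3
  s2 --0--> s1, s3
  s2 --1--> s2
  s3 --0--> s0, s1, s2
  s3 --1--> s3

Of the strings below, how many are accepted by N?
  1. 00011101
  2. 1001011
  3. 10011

3

00011101: accepted
1001011: accepted
10011: accepted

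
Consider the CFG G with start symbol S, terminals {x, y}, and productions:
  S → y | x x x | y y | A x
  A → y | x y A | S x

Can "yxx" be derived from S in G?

S ⇒ Ax ⇒ Sxx ⇒ yxx

yes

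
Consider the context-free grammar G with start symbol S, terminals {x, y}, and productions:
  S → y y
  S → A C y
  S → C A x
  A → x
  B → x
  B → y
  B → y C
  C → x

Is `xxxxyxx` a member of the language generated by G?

no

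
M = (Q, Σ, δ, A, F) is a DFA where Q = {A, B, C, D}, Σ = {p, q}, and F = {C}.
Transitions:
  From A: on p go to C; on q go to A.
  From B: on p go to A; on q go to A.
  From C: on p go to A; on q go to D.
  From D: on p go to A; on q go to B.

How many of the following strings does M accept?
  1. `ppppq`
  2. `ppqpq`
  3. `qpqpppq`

`ppppq`: rejected
`ppqpq`: rejected
`qpqpppq`: rejected

0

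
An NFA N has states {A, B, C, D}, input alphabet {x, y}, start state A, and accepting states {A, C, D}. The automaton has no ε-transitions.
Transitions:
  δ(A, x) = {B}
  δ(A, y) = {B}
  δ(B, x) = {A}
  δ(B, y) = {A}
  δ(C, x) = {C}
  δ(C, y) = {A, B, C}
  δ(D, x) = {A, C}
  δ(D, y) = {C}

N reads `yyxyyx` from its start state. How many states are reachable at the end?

Start: {A}
read y: {B}
read y: {A}
read x: {B}
read y: {A}
read y: {B}
read x: {A}
Final reachable set {A} has 1 state.

1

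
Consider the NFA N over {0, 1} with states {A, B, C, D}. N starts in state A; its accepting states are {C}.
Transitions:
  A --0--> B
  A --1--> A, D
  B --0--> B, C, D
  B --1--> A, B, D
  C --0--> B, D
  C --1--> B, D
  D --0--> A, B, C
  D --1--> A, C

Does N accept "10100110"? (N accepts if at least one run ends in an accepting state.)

accepted

Start: {A}
read 1: {A, D}
read 0: {A, B, C}
read 1: {A, B, D}
read 0: {A, B, C, D}
read 0: {A, B, C, D}
read 1: {A, B, C, D}
read 1: {A, B, C, D}
read 0: {A, B, C, D}
Reachable ∩ accepting = {C} — nonempty.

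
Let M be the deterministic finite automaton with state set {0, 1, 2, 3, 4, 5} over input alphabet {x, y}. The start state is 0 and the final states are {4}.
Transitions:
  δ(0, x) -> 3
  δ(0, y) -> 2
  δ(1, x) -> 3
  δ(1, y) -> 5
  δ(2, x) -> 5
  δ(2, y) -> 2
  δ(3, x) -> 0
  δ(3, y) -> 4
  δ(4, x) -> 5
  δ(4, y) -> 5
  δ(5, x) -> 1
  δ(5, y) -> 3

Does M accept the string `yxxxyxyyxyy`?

0 --y--> 2
2 --x--> 5
5 --x--> 1
1 --x--> 3
3 --y--> 4
4 --x--> 5
5 --y--> 3
3 --y--> 4
4 --x--> 5
5 --y--> 3
3 --y--> 4
End in state 4, which is an accepting state.

accepted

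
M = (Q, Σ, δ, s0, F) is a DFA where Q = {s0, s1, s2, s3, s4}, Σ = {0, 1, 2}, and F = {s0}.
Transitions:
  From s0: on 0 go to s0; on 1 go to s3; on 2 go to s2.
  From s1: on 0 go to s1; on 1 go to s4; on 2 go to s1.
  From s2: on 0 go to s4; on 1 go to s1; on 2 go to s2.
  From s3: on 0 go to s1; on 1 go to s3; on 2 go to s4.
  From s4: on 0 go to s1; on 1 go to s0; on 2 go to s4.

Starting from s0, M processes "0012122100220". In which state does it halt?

s0 --0--> s0
s0 --0--> s0
s0 --1--> s3
s3 --2--> s4
s4 --1--> s0
s0 --2--> s2
s2 --2--> s2
s2 --1--> s1
s1 --0--> s1
s1 --0--> s1
s1 --2--> s1
s1 --2--> s1
s1 --0--> s1

s1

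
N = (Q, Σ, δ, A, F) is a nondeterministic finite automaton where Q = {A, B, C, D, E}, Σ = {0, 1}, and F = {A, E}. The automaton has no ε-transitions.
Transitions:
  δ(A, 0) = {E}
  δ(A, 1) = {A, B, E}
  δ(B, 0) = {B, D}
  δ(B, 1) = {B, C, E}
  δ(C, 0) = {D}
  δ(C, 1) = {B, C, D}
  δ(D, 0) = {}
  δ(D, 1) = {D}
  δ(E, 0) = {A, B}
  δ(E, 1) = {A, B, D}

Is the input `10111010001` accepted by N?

accepted

Start: {A}
read 1: {A, B, E}
read 0: {A, B, D, E}
read 1: {A, B, C, D, E}
read 1: {A, B, C, D, E}
read 1: {A, B, C, D, E}
read 0: {A, B, D, E}
read 1: {A, B, C, D, E}
read 0: {A, B, D, E}
read 0: {A, B, D, E}
read 0: {A, B, D, E}
read 1: {A, B, C, D, E}
Reachable ∩ accepting = {A, E} — nonempty.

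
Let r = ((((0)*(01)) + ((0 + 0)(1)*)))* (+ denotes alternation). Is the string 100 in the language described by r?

no

100 cannot be split into zero or more pieces each matching (((0)*(01))+((0+0)(1)*)).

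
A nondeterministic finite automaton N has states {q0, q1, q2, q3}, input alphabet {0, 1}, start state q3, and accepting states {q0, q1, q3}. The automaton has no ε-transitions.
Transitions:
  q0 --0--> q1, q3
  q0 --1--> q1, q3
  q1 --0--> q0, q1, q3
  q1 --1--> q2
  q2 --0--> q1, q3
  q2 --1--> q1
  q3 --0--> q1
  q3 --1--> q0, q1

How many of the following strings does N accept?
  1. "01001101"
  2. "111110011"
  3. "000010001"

"01001101": accepted
"111110011": accepted
"000010001": accepted

3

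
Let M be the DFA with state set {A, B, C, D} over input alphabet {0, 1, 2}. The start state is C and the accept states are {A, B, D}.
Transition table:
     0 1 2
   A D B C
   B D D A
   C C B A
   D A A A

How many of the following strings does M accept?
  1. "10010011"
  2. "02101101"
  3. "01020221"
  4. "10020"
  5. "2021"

4

"10010011": accepted
"02101101": accepted
"01020221": accepted
"10020": rejected
"2021": accepted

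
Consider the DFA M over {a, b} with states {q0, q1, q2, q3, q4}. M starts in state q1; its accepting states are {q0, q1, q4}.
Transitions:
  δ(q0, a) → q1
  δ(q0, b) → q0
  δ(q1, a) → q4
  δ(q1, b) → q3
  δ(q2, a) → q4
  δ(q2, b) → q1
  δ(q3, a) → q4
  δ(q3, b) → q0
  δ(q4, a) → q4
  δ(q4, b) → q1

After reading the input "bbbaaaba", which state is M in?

q4

q1 --b--> q3
q3 --b--> q0
q0 --b--> q0
q0 --a--> q1
q1 --a--> q4
q4 --a--> q4
q4 --b--> q1
q1 --a--> q4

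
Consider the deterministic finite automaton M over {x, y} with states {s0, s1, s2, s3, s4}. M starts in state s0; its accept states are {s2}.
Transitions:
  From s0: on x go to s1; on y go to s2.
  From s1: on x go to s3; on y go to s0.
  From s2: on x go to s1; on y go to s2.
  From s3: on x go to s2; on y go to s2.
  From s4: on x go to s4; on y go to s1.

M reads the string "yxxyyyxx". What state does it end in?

s0 --y--> s2
s2 --x--> s1
s1 --x--> s3
s3 --y--> s2
s2 --y--> s2
s2 --y--> s2
s2 --x--> s1
s1 --x--> s3

s3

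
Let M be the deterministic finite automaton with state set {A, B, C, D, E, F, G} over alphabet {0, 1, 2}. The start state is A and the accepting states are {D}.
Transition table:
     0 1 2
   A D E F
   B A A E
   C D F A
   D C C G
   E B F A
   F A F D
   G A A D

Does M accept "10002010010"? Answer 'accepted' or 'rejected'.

A --1--> E
E --0--> B
B --0--> A
A --0--> D
D --2--> G
G --0--> A
A --1--> E
E --0--> B
B --0--> A
A --1--> E
E --0--> B
End in state B, which is not an accepting state.

rejected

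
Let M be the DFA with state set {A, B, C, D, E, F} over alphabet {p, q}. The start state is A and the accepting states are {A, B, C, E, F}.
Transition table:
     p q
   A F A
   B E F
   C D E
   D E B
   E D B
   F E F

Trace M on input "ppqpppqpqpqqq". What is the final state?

A --p--> F
F --p--> E
E --q--> B
B --p--> E
E --p--> D
D --p--> E
E --q--> B
B --p--> E
E --q--> B
B --p--> E
E --q--> B
B --q--> F
F --q--> F

F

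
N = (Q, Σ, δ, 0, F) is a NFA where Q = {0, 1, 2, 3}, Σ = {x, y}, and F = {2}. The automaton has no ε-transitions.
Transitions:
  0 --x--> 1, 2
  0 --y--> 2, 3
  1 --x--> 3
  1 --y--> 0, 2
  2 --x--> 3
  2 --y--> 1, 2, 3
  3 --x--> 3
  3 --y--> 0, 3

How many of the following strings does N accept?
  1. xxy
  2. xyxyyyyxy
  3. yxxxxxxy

xxy: rejected
xyxyyyyxy: accepted
yxxxxxxy: rejected

1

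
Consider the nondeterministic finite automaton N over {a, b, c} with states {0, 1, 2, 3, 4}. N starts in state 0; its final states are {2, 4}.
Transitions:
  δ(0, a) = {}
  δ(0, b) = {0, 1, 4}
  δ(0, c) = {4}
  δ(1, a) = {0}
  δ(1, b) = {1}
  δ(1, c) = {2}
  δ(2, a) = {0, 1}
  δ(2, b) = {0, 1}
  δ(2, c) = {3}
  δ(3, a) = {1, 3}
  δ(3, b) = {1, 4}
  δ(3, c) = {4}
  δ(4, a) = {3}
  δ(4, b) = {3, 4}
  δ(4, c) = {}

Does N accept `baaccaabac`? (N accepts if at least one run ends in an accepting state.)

Start: {0}
read b: {0, 1, 4}
read a: {0, 3}
read a: {1, 3}
read c: {2, 4}
read c: {3}
read a: {1, 3}
read a: {0, 1, 3}
read b: {0, 1, 4}
read a: {0, 3}
read c: {4}
Reachable ∩ accepting = {4} — nonempty.

accepted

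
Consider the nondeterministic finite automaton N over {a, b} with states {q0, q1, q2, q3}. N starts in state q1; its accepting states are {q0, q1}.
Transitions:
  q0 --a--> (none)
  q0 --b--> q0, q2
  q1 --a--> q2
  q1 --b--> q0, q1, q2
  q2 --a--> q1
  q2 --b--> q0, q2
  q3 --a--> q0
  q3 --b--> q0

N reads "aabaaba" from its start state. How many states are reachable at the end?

2

Start: {q1}
read a: {q2}
read a: {q1}
read b: {q0, q1, q2}
read a: {q1, q2}
read a: {q1, q2}
read b: {q0, q1, q2}
read a: {q1, q2}
Final reachable set {q1, q2} has 2 states.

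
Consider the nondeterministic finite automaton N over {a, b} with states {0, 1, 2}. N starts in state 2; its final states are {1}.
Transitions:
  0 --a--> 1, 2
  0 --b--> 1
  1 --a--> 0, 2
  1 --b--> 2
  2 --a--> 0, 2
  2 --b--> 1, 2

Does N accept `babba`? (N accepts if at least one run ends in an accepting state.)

rejected

Start: {2}
read b: {1, 2}
read a: {0, 2}
read b: {1, 2}
read b: {1, 2}
read a: {0, 2}
Reachable ∩ accepting = {} — empty.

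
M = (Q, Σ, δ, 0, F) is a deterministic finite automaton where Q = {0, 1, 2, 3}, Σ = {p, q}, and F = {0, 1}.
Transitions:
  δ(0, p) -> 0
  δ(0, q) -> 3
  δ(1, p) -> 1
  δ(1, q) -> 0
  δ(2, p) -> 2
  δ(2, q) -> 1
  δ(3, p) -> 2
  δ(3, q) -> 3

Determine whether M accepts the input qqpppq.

0 --q--> 3
3 --q--> 3
3 --p--> 2
2 --p--> 2
2 --p--> 2
2 --q--> 1
End in state 1, which is an accepting state.

accepted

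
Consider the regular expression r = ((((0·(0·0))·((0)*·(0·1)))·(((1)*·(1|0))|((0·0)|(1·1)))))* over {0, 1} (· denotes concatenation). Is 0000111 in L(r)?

yes

Split into 1 piece 0000111; each matches (((0·(0·0))·((0)*·(0·1)))·(((1)*·(1|0))|((0·0)|(1·1)))).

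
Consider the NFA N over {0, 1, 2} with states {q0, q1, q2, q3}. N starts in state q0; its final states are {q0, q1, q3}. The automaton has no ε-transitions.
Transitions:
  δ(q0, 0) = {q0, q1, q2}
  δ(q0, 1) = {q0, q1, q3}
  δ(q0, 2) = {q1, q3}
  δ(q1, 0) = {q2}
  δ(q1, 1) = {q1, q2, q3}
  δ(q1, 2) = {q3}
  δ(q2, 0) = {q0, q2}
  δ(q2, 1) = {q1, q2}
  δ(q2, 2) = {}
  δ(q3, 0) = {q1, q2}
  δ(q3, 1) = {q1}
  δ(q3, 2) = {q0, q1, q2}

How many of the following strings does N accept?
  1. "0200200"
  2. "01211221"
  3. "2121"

"0200200": accepted
"01211221": accepted
"2121": accepted

3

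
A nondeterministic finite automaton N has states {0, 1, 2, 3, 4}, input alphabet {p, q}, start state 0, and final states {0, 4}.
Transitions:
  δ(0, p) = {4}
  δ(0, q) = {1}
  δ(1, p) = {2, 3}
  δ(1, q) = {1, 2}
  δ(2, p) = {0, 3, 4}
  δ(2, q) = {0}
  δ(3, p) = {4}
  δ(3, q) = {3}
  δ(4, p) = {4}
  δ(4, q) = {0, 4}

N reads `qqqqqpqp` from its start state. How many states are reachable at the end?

3

Start: {0}
read q: {1}
read q: {1, 2}
read q: {0, 1, 2}
read q: {0, 1, 2}
read q: {0, 1, 2}
read p: {0, 2, 3, 4}
read q: {0, 1, 3, 4}
read p: {2, 3, 4}
Final reachable set {2, 3, 4} has 3 states.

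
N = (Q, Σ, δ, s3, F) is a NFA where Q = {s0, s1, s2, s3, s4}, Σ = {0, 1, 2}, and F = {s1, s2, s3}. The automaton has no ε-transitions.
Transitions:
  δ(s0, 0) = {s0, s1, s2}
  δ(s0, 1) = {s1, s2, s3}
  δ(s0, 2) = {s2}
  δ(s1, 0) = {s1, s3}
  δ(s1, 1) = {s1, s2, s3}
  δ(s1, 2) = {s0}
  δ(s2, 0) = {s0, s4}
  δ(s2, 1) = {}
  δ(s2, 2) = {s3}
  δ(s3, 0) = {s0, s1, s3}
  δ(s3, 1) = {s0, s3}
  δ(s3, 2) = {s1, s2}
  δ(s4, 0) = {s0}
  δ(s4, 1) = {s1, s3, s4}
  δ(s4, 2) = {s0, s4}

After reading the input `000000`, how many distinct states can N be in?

5

Start: {s3}
read 0: {s0, s1, s3}
read 0: {s0, s1, s2, s3}
read 0: {s0, s1, s2, s3, s4}
read 0: {s0, s1, s2, s3, s4}
read 0: {s0, s1, s2, s3, s4}
read 0: {s0, s1, s2, s3, s4}
Final reachable set {s0, s1, s2, s3, s4} has 5 states.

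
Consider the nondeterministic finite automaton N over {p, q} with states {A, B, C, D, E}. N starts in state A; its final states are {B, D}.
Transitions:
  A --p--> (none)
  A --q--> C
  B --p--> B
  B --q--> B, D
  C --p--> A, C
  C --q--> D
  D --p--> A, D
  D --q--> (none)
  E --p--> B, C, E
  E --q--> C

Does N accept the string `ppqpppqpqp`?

Start: {A}
read p: {}
The reachable set is empty and stays empty for the remaining 9 symbols.
Reachable ∩ accepting = {} — empty.

rejected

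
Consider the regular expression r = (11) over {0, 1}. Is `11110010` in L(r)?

no

No split of 11110010 into u·v has 1 matching u and 1 matching v.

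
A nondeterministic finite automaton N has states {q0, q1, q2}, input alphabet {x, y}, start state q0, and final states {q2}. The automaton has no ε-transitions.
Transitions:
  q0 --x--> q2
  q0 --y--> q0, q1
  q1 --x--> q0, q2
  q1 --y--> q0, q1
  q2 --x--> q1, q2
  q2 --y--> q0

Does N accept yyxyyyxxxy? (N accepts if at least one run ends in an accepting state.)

rejected

Start: {q0}
read y: {q0, q1}
read y: {q0, q1}
read x: {q0, q2}
read y: {q0, q1}
read y: {q0, q1}
read y: {q0, q1}
read x: {q0, q2}
read x: {q1, q2}
read x: {q0, q1, q2}
read y: {q0, q1}
Reachable ∩ accepting = {} — empty.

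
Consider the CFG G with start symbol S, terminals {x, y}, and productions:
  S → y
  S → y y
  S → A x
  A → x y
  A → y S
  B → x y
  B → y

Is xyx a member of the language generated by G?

yes

S ⇒ Ax ⇒ xyx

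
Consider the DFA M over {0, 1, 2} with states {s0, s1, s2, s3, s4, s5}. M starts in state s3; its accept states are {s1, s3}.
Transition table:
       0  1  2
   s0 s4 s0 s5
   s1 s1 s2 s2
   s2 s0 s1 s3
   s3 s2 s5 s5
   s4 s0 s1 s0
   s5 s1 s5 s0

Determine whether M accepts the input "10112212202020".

s3 --1--> s5
s5 --0--> s1
s1 --1--> s2
s2 --1--> s1
s1 --2--> s2
s2 --2--> s3
s3 --1--> s5
s5 --2--> s0
s0 --2--> s5
s5 --0--> s1
s1 --2--> s2
s2 --0--> s0
s0 --2--> s5
s5 --0--> s1
End in state s1, which is an accepting state.

accepted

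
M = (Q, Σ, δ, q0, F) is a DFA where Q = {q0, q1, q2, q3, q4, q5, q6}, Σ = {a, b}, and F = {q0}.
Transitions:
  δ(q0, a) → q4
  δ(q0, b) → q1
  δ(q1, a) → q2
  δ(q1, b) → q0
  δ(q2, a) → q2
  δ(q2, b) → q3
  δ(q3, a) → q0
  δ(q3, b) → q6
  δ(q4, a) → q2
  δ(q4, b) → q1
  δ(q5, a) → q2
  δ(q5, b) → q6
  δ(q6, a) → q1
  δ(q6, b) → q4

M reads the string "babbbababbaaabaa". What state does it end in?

q4

q0 --b--> q1
q1 --a--> q2
q2 --b--> q3
q3 --b--> q6
q6 --b--> q4
q4 --a--> q2
q2 --b--> q3
q3 --a--> q0
q0 --b--> q1
q1 --b--> q0
q0 --a--> q4
q4 --a--> q2
q2 --a--> q2
q2 --b--> q3
q3 --a--> q0
q0 --a--> q4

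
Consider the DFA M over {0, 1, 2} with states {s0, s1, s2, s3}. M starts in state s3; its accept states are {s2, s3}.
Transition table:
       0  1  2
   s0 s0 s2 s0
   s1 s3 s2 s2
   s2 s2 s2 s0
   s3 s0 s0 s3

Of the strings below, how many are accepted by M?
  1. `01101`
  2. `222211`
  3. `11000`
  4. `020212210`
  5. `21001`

5

`01101`: accepted
`222211`: accepted
`11000`: accepted
`020212210`: accepted
`21001`: accepted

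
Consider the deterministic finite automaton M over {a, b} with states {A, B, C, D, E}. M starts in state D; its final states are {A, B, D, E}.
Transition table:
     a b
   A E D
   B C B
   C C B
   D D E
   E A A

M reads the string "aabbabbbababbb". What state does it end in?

D --a--> D
D --a--> D
D --b--> E
E --b--> A
A --a--> E
E --b--> A
A --b--> D
D --b--> E
E --a--> A
A --b--> D
D --a--> D
D --b--> E
E --b--> A
A --b--> D

D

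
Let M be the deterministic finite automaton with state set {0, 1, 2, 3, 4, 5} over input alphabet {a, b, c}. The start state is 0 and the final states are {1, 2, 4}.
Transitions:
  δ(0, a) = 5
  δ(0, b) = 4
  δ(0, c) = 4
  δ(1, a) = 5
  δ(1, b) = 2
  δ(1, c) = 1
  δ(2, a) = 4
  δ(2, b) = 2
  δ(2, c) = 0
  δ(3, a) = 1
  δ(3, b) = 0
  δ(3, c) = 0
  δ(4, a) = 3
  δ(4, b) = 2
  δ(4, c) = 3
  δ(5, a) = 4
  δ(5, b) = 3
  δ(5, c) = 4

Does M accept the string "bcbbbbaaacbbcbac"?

rejected

0 --b--> 4
4 --c--> 3
3 --b--> 0
0 --b--> 4
4 --b--> 2
2 --b--> 2
2 --a--> 4
4 --a--> 3
3 --a--> 1
1 --c--> 1
1 --b--> 2
2 --b--> 2
2 --c--> 0
0 --b--> 4
4 --a--> 3
3 --c--> 0
End in state 0, which is not an accepting state.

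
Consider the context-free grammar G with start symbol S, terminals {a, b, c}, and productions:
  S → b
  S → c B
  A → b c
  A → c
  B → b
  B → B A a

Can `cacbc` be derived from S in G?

no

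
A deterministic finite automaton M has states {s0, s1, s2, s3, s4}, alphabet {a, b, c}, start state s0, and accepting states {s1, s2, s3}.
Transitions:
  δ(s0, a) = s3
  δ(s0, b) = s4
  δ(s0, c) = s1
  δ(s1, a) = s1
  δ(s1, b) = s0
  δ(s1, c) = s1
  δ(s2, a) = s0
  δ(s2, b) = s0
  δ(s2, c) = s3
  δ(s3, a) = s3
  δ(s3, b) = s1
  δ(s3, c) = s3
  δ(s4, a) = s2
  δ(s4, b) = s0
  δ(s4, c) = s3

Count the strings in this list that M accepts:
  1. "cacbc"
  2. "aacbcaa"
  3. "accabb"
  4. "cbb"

2

"cacbc": accepted
"aacbcaa": accepted
"accabb": rejected
"cbb": rejected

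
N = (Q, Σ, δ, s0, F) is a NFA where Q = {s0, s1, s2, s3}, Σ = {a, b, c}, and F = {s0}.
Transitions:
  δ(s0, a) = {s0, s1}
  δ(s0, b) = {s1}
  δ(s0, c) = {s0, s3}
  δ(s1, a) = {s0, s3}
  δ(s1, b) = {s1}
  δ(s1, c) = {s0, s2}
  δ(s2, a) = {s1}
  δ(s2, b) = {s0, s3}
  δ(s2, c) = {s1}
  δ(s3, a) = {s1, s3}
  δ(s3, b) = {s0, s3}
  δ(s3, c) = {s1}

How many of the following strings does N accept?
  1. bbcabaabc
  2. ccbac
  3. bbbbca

bbcabaabc: accepted
ccbac: accepted
bbbbca: accepted

3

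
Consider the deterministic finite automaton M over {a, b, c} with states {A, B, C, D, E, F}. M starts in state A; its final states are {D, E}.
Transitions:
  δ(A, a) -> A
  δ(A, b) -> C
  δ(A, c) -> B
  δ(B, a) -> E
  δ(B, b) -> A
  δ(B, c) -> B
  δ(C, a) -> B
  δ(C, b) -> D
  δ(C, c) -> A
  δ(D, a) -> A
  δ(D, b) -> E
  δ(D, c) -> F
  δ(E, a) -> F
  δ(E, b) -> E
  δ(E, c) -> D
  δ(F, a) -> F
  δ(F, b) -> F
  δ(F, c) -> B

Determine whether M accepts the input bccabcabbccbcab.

accepted

A --b--> C
C --c--> A
A --c--> B
B --a--> E
E --b--> E
E --c--> D
D --a--> A
A --b--> C
C --b--> D
D --c--> F
F --c--> B
B --b--> A
A --c--> B
B --a--> E
E --b--> E
End in state E, which is an accepting state.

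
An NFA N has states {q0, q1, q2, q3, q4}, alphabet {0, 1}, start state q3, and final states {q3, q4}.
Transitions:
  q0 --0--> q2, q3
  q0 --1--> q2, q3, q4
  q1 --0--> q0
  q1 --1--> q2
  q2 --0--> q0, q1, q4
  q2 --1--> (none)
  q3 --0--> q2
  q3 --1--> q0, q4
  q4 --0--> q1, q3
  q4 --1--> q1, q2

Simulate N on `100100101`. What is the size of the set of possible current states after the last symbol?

5

Start: {q3}
read 1: {q0, q4}
read 0: {q1, q2, q3}
read 0: {q0, q1, q2, q4}
read 1: {q1, q2, q3, q4}
read 0: {q0, q1, q2, q3, q4}
read 0: {q0, q1, q2, q3, q4}
read 1: {q0, q1, q2, q3, q4}
read 0: {q0, q1, q2, q3, q4}
read 1: {q0, q1, q2, q3, q4}
Final reachable set {q0, q1, q2, q3, q4} has 5 states.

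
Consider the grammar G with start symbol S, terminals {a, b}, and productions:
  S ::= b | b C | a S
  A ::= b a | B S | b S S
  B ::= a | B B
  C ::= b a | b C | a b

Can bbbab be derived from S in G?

S ⇒ bC ⇒ bbC ⇒ bbbC ⇒ bbbab

yes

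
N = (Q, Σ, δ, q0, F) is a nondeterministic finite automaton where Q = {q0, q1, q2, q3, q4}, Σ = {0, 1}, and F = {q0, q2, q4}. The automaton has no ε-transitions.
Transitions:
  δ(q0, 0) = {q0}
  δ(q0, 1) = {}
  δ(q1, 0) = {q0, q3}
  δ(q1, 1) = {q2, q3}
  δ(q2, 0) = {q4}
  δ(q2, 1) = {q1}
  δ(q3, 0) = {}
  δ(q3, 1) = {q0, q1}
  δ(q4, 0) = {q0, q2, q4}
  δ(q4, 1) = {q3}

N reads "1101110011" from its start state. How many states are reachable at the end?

0

Start: {q0}
read 1: {}
The reachable set is empty and stays empty for the remaining 9 symbols.
Final reachable set {} has 0 states.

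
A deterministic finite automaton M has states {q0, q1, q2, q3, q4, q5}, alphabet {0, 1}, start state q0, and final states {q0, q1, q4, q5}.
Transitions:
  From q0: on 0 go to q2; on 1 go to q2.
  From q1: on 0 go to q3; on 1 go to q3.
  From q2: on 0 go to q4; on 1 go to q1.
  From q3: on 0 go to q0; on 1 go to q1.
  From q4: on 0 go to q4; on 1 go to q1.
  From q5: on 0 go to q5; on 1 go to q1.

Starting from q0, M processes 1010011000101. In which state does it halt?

q0 --1--> q2
q2 --0--> q4
q4 --1--> q1
q1 --0--> q3
q3 --0--> q0
q0 --1--> q2
q2 --1--> q1
q1 --0--> q3
q3 --0--> q0
q0 --0--> q2
q2 --1--> q1
q1 --0--> q3
q3 --1--> q1

q1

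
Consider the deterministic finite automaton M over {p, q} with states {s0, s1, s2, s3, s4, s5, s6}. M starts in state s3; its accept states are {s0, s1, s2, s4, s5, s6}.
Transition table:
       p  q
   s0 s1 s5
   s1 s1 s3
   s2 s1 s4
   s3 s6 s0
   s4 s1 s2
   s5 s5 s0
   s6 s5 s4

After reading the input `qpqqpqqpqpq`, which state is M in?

s3 --q--> s0
s0 --p--> s1
s1 --q--> s3
s3 --q--> s0
s0 --p--> s1
s1 --q--> s3
s3 --q--> s0
s0 --p--> s1
s1 --q--> s3
s3 --p--> s6
s6 --q--> s4

s4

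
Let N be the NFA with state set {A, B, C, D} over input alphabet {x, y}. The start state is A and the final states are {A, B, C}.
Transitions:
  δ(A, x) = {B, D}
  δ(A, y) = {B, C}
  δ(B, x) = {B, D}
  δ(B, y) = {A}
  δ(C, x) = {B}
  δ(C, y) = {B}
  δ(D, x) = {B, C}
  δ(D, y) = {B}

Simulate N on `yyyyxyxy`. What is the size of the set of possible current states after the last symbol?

Start: {A}
read y: {B, C}
read y: {A, B}
read y: {A, B, C}
read y: {A, B, C}
read x: {B, D}
read y: {A, B}
read x: {B, D}
read y: {A, B}
Final reachable set {A, B} has 2 states.

2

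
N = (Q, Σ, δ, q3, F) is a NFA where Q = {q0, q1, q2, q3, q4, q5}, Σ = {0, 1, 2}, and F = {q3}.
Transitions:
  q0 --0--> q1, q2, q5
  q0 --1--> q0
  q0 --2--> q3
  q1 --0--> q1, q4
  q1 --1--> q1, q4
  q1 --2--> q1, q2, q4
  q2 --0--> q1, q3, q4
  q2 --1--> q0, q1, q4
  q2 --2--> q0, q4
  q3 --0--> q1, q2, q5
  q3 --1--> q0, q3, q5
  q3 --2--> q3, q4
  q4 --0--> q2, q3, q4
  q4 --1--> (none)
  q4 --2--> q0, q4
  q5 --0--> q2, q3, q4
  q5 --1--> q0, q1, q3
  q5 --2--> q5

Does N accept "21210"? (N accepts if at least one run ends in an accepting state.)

Start: {q3}
read 2: {q3, q4}
read 1: {q0, q3, q5}
read 2: {q3, q4, q5}
read 1: {q0, q1, q3, q5}
read 0: {q1, q2, q3, q4, q5}
Reachable ∩ accepting = {q3} — nonempty.

accepted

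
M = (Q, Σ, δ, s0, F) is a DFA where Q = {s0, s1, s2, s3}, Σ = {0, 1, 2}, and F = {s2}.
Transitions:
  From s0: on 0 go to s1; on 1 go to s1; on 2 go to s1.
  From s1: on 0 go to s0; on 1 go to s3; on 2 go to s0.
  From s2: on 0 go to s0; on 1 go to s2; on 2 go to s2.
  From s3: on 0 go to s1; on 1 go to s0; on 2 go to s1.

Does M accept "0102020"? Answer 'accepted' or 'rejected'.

s0 --0--> s1
s1 --1--> s3
s3 --0--> s1
s1 --2--> s0
s0 --0--> s1
s1 --2--> s0
s0 --0--> s1
End in state s1, which is not an accepting state.

rejected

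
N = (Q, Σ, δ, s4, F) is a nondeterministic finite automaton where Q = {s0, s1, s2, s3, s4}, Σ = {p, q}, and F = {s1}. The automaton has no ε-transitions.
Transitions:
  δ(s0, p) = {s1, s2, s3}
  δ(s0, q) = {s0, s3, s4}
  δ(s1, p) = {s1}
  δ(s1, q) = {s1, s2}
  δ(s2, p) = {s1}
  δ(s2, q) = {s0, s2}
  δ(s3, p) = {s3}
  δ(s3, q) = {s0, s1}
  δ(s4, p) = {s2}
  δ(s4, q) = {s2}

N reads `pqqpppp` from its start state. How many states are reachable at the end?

Start: {s4}
read p: {s2}
read q: {s0, s2}
read q: {s0, s2, s3, s4}
read p: {s1, s2, s3}
read p: {s1, s3}
read p: {s1, s3}
read p: {s1, s3}
Final reachable set {s1, s3} has 2 states.

2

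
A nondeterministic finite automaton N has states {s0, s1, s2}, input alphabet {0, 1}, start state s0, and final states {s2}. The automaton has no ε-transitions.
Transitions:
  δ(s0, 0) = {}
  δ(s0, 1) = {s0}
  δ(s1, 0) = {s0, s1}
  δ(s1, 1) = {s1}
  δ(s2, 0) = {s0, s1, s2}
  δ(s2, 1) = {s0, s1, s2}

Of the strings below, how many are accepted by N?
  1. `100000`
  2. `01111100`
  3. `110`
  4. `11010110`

0

`100000`: rejected
`01111100`: rejected
`110`: rejected
`11010110`: rejected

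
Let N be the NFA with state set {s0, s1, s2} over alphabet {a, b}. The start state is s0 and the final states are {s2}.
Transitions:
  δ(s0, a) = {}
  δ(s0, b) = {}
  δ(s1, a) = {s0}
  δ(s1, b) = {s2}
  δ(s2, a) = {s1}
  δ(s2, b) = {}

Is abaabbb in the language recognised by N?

Start: {s0}
read a: {}
The reachable set is empty and stays empty for the remaining 6 symbols.
Reachable ∩ accepting = {} — empty.

rejected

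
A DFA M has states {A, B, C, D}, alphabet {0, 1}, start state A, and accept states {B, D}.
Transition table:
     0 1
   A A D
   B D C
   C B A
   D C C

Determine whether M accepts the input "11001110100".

rejected

A --1--> D
D --1--> C
C --0--> B
B --0--> D
D --1--> C
C --1--> A
A --1--> D
D --0--> C
C --1--> A
A --0--> A
A --0--> A
End in state A, which is not an accepting state.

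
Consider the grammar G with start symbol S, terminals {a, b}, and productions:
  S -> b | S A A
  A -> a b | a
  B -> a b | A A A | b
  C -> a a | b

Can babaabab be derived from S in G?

yes

S ⇒ SAA ⇒ SAAAA ⇒ bAAAA ⇒ babAAA ⇒ babaAA ⇒ babaabA ⇒ babaabab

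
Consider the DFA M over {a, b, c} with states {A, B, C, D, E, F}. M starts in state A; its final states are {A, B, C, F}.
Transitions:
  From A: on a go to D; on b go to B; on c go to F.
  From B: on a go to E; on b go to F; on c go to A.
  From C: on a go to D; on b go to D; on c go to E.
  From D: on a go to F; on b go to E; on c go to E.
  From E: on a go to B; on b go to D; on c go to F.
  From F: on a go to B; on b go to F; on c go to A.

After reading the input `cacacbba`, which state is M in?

A --c--> F
F --a--> B
B --c--> A
A --a--> D
D --c--> E
E --b--> D
D --b--> E
E --a--> B

B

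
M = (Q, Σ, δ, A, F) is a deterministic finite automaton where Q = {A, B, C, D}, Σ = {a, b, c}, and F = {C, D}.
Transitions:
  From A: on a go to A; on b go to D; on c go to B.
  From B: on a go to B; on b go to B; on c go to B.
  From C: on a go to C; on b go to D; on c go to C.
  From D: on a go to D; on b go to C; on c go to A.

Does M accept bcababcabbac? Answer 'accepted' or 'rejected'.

accepted

A --b--> D
D --c--> A
A --a--> A
A --b--> D
D --a--> D
D --b--> C
C --c--> C
C --a--> C
C --b--> D
D --b--> C
C --a--> C
C --c--> C
End in state C, which is an accepting state.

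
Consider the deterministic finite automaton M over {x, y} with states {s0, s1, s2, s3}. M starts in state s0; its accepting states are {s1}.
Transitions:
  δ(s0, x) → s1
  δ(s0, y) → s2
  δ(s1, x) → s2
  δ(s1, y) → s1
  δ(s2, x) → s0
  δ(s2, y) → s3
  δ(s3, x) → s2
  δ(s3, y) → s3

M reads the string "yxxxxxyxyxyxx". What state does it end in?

s0

s0 --y--> s2
s2 --x--> s0
s0 --x--> s1
s1 --x--> s2
s2 --x--> s0
s0 --x--> s1
s1 --y--> s1
s1 --x--> s2
s2 --y--> s3
s3 --x--> s2
s2 --y--> s3
s3 --x--> s2
s2 --x--> s0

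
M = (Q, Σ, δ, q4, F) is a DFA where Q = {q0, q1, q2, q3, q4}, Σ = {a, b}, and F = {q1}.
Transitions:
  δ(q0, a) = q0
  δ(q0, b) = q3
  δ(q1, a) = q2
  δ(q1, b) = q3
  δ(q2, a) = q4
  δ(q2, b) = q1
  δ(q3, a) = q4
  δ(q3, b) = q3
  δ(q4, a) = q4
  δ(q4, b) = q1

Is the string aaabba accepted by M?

rejected

q4 --a--> q4
q4 --a--> q4
q4 --a--> q4
q4 --b--> q1
q1 --b--> q3
q3 --a--> q4
End in state q4, which is not an accepting state.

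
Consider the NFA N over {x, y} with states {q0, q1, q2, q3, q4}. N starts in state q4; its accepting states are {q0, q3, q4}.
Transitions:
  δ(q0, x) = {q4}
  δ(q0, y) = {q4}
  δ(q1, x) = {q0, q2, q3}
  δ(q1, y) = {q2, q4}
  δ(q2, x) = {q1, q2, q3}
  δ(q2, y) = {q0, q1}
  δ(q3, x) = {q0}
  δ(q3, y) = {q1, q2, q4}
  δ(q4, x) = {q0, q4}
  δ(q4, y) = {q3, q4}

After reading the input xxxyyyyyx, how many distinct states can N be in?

5

Start: {q4}
read x: {q0, q4}
read x: {q0, q4}
read x: {q0, q4}
read y: {q3, q4}
read y: {q1, q2, q3, q4}
read y: {q0, q1, q2, q3, q4}
read y: {q0, q1, q2, q3, q4}
read y: {q0, q1, q2, q3, q4}
read x: {q0, q1, q2, q3, q4}
Final reachable set {q0, q1, q2, q3, q4} has 5 states.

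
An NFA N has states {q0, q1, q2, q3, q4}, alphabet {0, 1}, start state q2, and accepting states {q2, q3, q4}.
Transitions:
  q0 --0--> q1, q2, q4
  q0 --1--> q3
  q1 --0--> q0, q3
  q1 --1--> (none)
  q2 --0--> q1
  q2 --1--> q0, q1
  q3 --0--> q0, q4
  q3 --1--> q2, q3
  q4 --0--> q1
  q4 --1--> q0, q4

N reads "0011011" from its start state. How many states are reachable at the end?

5

Start: {q2}
read 0: {q1}
read 0: {q0, q3}
read 1: {q2, q3}
read 1: {q0, q1, q2, q3}
read 0: {q0, q1, q2, q3, q4}
read 1: {q0, q1, q2, q3, q4}
read 1: {q0, q1, q2, q3, q4}
Final reachable set {q0, q1, q2, q3, q4} has 5 states.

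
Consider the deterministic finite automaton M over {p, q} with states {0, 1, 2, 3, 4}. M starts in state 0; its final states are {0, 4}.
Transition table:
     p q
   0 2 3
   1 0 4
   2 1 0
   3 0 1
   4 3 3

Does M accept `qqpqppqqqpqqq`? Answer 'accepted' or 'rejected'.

0 --q--> 3
3 --q--> 1
1 --p--> 0
0 --q--> 3
3 --p--> 0
0 --p--> 2
2 --q--> 0
0 --q--> 3
3 --q--> 1
1 --p--> 0
0 --q--> 3
3 --q--> 1
1 --q--> 4
End in state 4, which is an accepting state.

accepted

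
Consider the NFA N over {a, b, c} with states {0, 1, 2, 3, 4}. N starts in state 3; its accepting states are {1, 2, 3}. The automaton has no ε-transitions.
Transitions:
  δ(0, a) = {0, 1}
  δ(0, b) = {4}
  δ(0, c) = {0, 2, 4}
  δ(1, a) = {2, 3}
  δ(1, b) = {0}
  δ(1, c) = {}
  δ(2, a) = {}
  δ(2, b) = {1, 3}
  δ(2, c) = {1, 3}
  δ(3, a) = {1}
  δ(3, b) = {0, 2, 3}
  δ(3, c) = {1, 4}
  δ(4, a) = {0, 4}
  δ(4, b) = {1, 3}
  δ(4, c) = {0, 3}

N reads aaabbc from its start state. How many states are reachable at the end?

Start: {3}
read a: {1}
read a: {2, 3}
read a: {1}
read b: {0}
read b: {4}
read c: {0, 3}
Final reachable set {0, 3} has 2 states.

2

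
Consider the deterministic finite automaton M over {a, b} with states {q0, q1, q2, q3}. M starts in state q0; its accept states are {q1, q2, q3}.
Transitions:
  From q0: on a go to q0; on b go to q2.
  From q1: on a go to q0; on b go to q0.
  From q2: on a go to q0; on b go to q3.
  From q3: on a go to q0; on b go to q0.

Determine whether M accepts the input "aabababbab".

q0 --a--> q0
q0 --a--> q0
q0 --b--> q2
q2 --a--> q0
q0 --b--> q2
q2 --a--> q0
q0 --b--> q2
q2 --b--> q3
q3 --a--> q0
q0 --b--> q2
End in state q2, which is an accepting state.

accepted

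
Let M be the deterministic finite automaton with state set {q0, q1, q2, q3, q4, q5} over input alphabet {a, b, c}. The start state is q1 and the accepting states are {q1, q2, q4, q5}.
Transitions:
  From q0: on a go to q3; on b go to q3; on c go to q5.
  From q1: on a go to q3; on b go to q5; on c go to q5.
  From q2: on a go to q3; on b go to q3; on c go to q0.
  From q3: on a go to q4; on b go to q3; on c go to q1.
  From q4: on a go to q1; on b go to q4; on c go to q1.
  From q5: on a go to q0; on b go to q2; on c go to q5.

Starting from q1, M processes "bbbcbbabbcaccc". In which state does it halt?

q1 --b--> q5
q5 --b--> q2
q2 --b--> q3
q3 --c--> q1
q1 --b--> q5
q5 --b--> q2
q2 --a--> q3
q3 --b--> q3
q3 --b--> q3
q3 --c--> q1
q1 --a--> q3
q3 --c--> q1
q1 --c--> q5
q5 --c--> q5

q5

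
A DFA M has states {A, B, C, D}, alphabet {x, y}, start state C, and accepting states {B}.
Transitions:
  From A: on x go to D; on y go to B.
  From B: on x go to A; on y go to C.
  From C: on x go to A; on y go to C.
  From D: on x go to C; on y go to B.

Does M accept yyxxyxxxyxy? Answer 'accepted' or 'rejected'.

C --y--> C
C --y--> C
C --x--> A
A --x--> D
D --y--> B
B --x--> A
A --x--> D
D --x--> C
C --y--> C
C --x--> A
A --y--> B
End in state B, which is an accepting state.

accepted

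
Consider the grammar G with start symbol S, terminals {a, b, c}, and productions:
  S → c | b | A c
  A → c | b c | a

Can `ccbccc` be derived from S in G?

no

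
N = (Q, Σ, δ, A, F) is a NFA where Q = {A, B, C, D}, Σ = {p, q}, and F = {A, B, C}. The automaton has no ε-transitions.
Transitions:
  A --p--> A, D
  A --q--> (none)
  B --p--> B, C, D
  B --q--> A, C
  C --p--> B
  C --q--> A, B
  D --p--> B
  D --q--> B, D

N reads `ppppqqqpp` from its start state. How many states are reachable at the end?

Start: {A}
read p: {A, D}
read p: {A, B, D}
read p: {A, B, C, D}
read p: {A, B, C, D}
read q: {A, B, C, D}
read q: {A, B, C, D}
read q: {A, B, C, D}
read p: {A, B, C, D}
read p: {A, B, C, D}
Final reachable set {A, B, C, D} has 4 states.

4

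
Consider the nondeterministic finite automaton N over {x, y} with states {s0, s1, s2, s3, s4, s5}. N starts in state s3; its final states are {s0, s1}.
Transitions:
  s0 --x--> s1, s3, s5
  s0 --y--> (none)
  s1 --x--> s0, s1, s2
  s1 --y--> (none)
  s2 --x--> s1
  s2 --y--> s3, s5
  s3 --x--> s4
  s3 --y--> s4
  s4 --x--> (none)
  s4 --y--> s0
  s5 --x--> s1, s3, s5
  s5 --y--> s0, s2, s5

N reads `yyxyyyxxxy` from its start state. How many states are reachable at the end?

5

Start: {s3}
read y: {s4}
read y: {s0}
read x: {s1, s3, s5}
read y: {s0, s2, s4, s5}
read y: {s0, s2, s3, s5}
read y: {s0, s2, s3, s4, s5}
read x: {s1, s3, s4, s5}
read x: {s0, s1, s2, s3, s4, s5}
read x: {s0, s1, s2, s3, s4, s5}
read y: {s0, s2, s3, s4, s5}
Final reachable set {s0, s2, s3, s4, s5} has 5 states.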